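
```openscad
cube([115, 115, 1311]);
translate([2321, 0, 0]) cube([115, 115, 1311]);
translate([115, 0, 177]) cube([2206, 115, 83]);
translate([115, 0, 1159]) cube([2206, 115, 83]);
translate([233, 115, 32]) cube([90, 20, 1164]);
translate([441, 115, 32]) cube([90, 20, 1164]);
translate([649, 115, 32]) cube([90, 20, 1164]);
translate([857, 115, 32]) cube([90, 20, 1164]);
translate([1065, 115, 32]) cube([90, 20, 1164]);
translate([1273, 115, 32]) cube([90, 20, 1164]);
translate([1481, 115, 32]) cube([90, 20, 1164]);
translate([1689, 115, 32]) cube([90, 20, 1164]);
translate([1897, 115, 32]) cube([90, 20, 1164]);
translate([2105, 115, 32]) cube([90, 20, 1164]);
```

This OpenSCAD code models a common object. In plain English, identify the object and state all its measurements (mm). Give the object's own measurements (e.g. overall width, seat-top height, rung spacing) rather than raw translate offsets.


A fence section. Two 115×115 mm posts, 1311 mm tall, stand on the floor with a clear span of 2206 mm between their inner faces. Two horizontal rails of 115×83 mm section span the gap between the posts with their undersides at z = 177 mm and z = 1159 mm, flush with the posts' −y face. 10 pickets, each 90 mm wide, 20 mm thick and 1164 mm tall, are fixed to the +y face of the rails with their bottoms at z = 32 mm, spaced across the span with a 118 mm gap after the −x post and between neighbouring pickets, with 126 mm left before the +x post.


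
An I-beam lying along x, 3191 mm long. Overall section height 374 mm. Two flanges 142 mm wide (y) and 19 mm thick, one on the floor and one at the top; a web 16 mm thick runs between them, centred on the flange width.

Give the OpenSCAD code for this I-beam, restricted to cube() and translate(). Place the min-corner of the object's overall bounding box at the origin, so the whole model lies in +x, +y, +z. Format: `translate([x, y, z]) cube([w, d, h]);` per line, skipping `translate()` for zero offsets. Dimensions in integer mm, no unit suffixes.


cube([3191, 142, 19]);
translate([0, 63, 19]) cube([3191, 16, 336]);
translate([0, 0, 355]) cube([3191, 142, 19]);


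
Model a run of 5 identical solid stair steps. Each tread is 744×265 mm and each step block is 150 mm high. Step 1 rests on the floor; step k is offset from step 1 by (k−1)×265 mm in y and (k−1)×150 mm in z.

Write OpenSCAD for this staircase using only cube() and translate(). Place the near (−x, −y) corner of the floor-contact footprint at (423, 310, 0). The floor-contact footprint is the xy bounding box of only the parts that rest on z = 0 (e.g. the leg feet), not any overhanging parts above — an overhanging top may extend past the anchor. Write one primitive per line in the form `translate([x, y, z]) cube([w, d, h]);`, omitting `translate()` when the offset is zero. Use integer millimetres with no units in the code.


translate([423, 310, 0]) cube([744, 265, 150]);
translate([423, 575, 150]) cube([744, 265, 150]);
translate([423, 840, 300]) cube([744, 265, 150]);
translate([423, 1105, 450]) cube([744, 265, 150]);
translate([423, 1370, 600]) cube([744, 265, 150]);


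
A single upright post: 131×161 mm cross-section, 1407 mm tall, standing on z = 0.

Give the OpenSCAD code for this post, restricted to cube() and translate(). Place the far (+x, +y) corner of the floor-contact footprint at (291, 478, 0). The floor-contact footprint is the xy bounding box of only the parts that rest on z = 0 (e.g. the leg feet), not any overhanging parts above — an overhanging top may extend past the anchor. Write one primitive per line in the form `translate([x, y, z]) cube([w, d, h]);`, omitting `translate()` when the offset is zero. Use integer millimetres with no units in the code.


translate([160, 317, 0]) cube([131, 161, 1407]);


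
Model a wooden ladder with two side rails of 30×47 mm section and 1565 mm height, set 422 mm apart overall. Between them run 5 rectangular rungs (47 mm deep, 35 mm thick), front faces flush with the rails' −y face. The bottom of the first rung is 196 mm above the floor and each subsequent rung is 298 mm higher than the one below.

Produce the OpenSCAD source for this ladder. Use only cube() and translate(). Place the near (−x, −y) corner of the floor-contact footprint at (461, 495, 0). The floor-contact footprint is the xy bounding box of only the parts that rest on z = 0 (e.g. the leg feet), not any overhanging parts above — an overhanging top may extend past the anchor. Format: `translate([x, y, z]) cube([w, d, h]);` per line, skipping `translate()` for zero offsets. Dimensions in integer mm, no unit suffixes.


translate([461, 495, 0]) cube([30, 47, 1565]);
translate([853, 495, 0]) cube([30, 47, 1565]);
translate([491, 495, 196]) cube([362, 47, 35]);
translate([491, 495, 494]) cube([362, 47, 35]);
translate([491, 495, 792]) cube([362, 47, 35]);
translate([491, 495, 1090]) cube([362, 47, 35]);
translate([491, 495, 1388]) cube([362, 47, 35]);


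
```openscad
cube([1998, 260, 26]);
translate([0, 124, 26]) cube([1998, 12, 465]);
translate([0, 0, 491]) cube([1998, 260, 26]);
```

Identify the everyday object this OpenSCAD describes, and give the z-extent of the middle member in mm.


An I-beam. The web height is 465 mm.

Two wide flanges with a thin centred web — an I-beam. Overall 517 mm minus two 26 mm flanges gives a web of 517 − 2·26 = 465 mm.


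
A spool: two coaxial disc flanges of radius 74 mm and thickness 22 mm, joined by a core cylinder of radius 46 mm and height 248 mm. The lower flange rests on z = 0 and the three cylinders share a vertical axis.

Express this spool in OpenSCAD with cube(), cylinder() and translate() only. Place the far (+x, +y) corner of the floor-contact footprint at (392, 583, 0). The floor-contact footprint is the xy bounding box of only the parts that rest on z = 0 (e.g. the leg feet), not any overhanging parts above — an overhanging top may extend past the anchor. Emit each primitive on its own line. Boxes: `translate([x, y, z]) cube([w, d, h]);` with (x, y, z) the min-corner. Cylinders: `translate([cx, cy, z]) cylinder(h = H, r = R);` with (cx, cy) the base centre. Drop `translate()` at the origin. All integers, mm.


translate([318, 509, 0]) cylinder(h = 22, r = 74);
translate([318, 509, 22]) cylinder(h = 248, r = 46);
translate([318, 509, 270]) cylinder(h = 22, r = 74);


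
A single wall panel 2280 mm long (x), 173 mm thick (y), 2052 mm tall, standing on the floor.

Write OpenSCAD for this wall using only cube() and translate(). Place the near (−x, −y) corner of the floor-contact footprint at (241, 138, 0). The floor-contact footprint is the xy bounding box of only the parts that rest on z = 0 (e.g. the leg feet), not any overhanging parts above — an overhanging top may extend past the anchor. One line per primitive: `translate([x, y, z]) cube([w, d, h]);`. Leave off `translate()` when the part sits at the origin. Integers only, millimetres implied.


translate([241, 138, 0]) cube([2280, 173, 2052]);


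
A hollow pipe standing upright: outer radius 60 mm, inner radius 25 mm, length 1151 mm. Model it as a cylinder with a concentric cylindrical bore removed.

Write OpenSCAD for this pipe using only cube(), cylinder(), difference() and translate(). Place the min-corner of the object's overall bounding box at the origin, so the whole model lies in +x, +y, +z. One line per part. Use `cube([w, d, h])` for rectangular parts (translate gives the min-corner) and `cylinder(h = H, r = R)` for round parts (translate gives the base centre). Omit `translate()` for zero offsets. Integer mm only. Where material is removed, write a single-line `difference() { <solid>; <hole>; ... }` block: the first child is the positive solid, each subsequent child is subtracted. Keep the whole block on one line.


difference() { translate([60, 60, 0]) cylinder(h = 1151, r = 60); translate([60, 60, 0]) cylinder(h = 1151, r = 25); }


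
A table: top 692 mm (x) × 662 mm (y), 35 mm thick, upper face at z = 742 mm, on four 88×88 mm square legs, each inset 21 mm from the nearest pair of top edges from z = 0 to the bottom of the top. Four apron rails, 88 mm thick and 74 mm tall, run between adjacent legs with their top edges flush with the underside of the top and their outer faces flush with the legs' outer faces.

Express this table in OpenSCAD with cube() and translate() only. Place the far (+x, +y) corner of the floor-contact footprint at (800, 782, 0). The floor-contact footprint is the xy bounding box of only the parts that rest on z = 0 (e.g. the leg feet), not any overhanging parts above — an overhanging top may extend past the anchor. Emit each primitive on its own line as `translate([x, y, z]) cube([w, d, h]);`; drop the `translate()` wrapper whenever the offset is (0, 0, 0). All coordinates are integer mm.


translate([129, 141, 707]) cube([692, 662, 35]);
translate([150, 162, 0]) cube([88, 88, 707]);
translate([712, 162, 0]) cube([88, 88, 707]);
translate([150, 694, 0]) cube([88, 88, 707]);
translate([712, 694, 0]) cube([88, 88, 707]);
translate([238, 162, 633]) cube([474, 88, 74]);
translate([238, 694, 633]) cube([474, 88, 74]);
translate([150, 250, 633]) cube([88, 444, 74]);
translate([712, 250, 633]) cube([88, 444, 74]);


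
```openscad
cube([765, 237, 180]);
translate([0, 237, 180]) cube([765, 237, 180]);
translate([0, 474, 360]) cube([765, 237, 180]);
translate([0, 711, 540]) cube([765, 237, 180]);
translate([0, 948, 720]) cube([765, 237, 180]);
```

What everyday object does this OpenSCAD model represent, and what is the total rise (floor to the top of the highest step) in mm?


A staircase. The total rise is 900 mm.

5 identical blocks, each offset up and back from the previous — a staircase. Each step is 180 mm tall and there are 5 of them, so the total rise is 5 × 180 = 900 mm.


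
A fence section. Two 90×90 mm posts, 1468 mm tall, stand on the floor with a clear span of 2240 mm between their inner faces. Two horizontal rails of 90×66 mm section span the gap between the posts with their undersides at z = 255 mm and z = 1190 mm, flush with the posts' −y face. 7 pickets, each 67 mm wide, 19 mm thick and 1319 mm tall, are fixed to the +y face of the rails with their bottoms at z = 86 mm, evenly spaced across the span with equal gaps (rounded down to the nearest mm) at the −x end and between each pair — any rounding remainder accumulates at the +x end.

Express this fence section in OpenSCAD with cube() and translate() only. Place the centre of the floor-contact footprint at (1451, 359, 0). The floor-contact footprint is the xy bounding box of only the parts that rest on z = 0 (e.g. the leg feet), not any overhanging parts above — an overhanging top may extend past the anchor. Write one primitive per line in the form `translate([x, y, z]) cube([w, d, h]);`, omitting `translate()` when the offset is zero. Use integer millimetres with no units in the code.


translate([241, 314, 0]) cube([90, 90, 1468]);
translate([2571, 314, 0]) cube([90, 90, 1468]);
translate([331, 314, 255]) cube([2240, 90, 66]);
translate([331, 314, 1190]) cube([2240, 90, 66]);
translate([552, 404, 86]) cube([67, 19, 1319]);
translate([840, 404, 86]) cube([67, 19, 1319]);
translate([1128, 404, 86]) cube([67, 19, 1319]);
translate([1416, 404, 86]) cube([67, 19, 1319]);
translate([1704, 404, 86]) cube([67, 19, 1319]);
translate([1992, 404, 86]) cube([67, 19, 1319]);
translate([2280, 404, 86]) cube([67, 19, 1319]);


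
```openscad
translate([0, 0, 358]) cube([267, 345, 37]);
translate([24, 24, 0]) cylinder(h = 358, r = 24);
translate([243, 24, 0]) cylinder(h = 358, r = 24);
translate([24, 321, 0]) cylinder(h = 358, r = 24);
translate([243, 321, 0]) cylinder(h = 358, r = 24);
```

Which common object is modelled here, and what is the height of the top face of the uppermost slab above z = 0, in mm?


A stool. The seat height is 395 mm.

A 267×345×37 slab at z = 358 on four corner cylinders — a stool. The seat top is 358 + 37 = 395 mm.


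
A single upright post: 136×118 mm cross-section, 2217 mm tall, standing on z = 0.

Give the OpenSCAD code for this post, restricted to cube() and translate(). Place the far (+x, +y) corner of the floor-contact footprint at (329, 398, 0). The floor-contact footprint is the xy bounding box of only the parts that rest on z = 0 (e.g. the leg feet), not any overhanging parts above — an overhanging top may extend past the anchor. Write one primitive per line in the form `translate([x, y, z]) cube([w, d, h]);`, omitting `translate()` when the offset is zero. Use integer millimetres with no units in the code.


translate([193, 280, 0]) cube([136, 118, 2217]);


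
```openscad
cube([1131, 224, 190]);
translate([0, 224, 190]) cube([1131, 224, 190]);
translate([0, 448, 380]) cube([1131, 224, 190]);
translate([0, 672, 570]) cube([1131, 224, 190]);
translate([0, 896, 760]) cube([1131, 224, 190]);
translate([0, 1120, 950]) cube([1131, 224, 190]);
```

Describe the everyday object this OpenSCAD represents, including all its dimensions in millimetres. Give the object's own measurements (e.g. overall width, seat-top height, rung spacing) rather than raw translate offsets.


A straight staircase of 6 solid steps. Each step is 1131 mm wide (x), 224 mm deep (y, the going) and 190 mm tall (the rise). The first step rests on the floor; each subsequent step sits one going further in +y and one rise higher in +z, directly behind and above the previous step with no overlap.


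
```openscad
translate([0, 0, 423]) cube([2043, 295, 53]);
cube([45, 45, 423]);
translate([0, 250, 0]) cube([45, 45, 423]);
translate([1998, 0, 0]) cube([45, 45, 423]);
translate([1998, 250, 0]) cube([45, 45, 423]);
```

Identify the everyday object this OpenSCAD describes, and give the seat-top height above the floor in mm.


A bench. The seat-top height is 476 mm.

A long slab on four corner posts — a bench. The slab sits at z = 423 with thickness 53, so the top is 423 + 53 = 476 mm.


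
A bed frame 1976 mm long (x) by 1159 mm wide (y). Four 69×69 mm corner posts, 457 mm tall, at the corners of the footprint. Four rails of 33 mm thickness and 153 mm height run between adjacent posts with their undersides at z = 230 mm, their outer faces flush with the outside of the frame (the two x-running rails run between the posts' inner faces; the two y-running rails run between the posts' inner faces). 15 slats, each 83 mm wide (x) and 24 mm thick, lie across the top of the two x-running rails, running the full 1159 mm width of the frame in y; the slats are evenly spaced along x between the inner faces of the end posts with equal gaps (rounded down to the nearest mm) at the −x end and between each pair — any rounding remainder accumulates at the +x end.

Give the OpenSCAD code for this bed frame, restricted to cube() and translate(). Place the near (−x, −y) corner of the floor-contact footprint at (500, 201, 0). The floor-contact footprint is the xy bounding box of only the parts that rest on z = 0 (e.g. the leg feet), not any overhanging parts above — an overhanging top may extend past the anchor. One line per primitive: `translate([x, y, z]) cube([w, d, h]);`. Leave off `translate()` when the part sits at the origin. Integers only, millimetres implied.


translate([500, 201, 0]) cube([69, 69, 457]);
translate([500, 1291, 0]) cube([69, 69, 457]);
translate([2407, 201, 0]) cube([69, 69, 457]);
translate([2407, 1291, 0]) cube([69, 69, 457]);
translate([569, 201, 230]) cube([1838, 33, 153]);
translate([569, 1327, 230]) cube([1838, 33, 153]);
translate([500, 270, 230]) cube([33, 1021, 153]);
translate([2443, 270, 230]) cube([33, 1021, 153]);
translate([606, 201, 383]) cube([83, 1159, 24]);
translate([726, 201, 383]) cube([83, 1159, 24]);
translate([846, 201, 383]) cube([83, 1159, 24]);
translate([966, 201, 383]) cube([83, 1159, 24]);
translate([1086, 201, 383]) cube([83, 1159, 24]);
translate([1206, 201, 383]) cube([83, 1159, 24]);
translate([1326, 201, 383]) cube([83, 1159, 24]);
translate([1446, 201, 383]) cube([83, 1159, 24]);
translate([1566, 201, 383]) cube([83, 1159, 24]);
translate([1686, 201, 383]) cube([83, 1159, 24]);
translate([1806, 201, 383]) cube([83, 1159, 24]);
translate([1926, 201, 383]) cube([83, 1159, 24]);
translate([2046, 201, 383]) cube([83, 1159, 24]);
translate([2166, 201, 383]) cube([83, 1159, 24]);
translate([2286, 201, 383]) cube([83, 1159, 24]);


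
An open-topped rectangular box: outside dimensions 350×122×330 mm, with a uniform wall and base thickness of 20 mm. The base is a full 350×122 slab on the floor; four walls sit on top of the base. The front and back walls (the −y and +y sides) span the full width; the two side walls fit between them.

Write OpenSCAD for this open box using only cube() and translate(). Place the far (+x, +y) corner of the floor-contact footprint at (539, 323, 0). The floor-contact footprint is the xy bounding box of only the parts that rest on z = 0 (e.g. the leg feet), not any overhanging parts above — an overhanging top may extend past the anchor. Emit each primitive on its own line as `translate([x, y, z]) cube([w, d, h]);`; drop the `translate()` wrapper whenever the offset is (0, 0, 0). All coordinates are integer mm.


translate([189, 201, 0]) cube([350, 122, 20]);
translate([189, 201, 20]) cube([350, 20, 310]);
translate([189, 303, 20]) cube([350, 20, 310]);
translate([189, 221, 20]) cube([20, 82, 310]);
translate([519, 221, 20]) cube([20, 82, 310]);


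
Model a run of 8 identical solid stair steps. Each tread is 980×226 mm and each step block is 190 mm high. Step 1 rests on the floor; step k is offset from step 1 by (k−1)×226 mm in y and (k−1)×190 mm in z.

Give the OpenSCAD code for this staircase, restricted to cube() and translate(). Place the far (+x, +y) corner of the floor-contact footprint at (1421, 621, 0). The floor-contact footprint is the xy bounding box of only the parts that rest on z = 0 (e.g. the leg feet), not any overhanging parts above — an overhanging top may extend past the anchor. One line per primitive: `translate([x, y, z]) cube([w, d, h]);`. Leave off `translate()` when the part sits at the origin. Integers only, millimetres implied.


translate([441, 395, 0]) cube([980, 226, 190]);
translate([441, 621, 190]) cube([980, 226, 190]);
translate([441, 847, 380]) cube([980, 226, 190]);
translate([441, 1073, 570]) cube([980, 226, 190]);
translate([441, 1299, 760]) cube([980, 226, 190]);
translate([441, 1525, 950]) cube([980, 226, 190]);
translate([441, 1751, 1140]) cube([980, 226, 190]);
translate([441, 1977, 1330]) cube([980, 226, 190]);


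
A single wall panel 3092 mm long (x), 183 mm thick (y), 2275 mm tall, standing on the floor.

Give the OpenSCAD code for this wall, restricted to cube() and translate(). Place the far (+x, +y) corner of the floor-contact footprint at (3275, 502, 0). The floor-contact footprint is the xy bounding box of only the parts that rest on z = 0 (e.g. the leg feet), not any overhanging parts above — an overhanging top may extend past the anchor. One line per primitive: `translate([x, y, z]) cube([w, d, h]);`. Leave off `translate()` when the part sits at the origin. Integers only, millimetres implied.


translate([183, 319, 0]) cube([3092, 183, 2275]);


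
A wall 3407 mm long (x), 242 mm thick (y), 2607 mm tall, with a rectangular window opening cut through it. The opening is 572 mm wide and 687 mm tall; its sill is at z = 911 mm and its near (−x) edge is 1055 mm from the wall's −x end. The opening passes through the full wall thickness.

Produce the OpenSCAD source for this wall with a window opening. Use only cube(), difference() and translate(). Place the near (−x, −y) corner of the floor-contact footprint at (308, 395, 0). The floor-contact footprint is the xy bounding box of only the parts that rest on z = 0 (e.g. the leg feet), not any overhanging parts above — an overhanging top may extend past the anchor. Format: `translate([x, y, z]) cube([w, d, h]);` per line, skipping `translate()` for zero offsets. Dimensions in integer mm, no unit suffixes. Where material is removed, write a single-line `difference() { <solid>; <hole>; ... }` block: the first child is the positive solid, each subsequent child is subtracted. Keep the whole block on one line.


difference() { translate([308, 395, 0]) cube([3407, 242, 2607]); translate([1363, 395, 911]) cube([572, 242, 687]); }


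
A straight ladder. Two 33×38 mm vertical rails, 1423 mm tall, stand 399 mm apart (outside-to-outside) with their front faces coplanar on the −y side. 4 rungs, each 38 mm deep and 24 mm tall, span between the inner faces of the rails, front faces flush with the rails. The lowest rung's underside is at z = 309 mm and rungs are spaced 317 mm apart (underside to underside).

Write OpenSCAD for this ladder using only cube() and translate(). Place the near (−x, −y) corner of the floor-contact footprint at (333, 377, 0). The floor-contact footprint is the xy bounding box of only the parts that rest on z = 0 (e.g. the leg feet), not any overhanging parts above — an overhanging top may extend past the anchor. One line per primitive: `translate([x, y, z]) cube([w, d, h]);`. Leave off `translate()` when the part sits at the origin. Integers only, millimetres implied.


translate([333, 377, 0]) cube([33, 38, 1423]);
translate([699, 377, 0]) cube([33, 38, 1423]);
translate([366, 377, 309]) cube([333, 38, 24]);
translate([366, 377, 626]) cube([333, 38, 24]);
translate([366, 377, 943]) cube([333, 38, 24]);
translate([366, 377, 1260]) cube([333, 38, 24]);


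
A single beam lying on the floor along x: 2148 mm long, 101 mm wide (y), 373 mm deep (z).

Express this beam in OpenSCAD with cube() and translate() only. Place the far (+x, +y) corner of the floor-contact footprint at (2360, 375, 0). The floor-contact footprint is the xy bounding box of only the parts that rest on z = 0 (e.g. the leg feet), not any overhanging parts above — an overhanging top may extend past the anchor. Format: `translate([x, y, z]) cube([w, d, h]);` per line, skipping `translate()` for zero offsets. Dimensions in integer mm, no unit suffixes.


translate([212, 274, 0]) cube([2148, 101, 373]);


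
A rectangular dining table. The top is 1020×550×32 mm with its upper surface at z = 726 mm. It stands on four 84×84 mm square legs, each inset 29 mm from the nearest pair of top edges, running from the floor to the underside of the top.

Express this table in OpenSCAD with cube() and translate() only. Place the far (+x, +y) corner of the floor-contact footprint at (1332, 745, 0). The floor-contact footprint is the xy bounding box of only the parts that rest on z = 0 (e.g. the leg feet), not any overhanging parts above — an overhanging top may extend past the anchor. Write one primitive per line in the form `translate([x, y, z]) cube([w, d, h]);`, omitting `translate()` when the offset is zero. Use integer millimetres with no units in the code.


// leg_h = 726 - 32 = 694
translate([341, 224, 694]) cube([1020, 550, 32]);
translate([370, 253, 0]) cube([84, 84, 694]);
translate([1248, 253, 0]) cube([84, 84, 694]);
translate([370, 661, 0]) cube([84, 84, 694]);
translate([1248, 661, 0]) cube([84, 84, 694]);


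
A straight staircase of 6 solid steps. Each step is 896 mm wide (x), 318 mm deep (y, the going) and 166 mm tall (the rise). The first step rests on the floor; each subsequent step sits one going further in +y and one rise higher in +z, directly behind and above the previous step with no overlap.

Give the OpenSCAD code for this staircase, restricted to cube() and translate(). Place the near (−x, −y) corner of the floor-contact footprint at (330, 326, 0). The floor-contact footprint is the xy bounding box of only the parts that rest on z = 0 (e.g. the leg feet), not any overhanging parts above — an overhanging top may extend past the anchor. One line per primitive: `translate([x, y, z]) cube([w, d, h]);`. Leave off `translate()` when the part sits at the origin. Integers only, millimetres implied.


translate([330, 326, 0]) cube([896, 318, 166]);
translate([330, 644, 166]) cube([896, 318, 166]);
translate([330, 962, 332]) cube([896, 318, 166]);
translate([330, 1280, 498]) cube([896, 318, 166]);
translate([330, 1598, 664]) cube([896, 318, 166]);
translate([330, 1916, 830]) cube([896, 318, 166]);


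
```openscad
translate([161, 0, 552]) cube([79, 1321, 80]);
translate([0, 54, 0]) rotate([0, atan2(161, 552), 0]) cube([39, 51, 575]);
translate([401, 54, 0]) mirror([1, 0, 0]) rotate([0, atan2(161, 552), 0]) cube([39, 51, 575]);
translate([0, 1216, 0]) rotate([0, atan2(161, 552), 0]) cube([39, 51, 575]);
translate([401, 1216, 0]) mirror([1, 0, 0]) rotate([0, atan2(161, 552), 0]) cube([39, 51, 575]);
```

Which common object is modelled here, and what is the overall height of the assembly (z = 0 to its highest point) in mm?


A sawhorse. The overall height is 632 mm.

A beam across two mirrored pairs of raked legs — a sawhorse. The beam's underside is at z = 552 (matching the legs' vertical rise in atan2(161, 552)) and the beam is 80 mm tall, so its top is at 552 + 80 = 632 mm. The raked legs top out at the beam's underside, so that is the highest point.


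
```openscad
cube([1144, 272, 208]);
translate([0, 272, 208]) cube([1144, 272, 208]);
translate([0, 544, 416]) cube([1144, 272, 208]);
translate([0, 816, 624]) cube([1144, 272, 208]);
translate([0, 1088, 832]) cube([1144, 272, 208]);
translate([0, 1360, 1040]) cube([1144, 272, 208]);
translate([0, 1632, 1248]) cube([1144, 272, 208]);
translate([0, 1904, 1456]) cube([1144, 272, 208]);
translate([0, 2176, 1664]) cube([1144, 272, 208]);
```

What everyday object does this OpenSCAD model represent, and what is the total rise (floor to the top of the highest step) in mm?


A staircase. The total rise is 1872 mm.

9 identical blocks, each offset up and back from the previous — a staircase. Each step is 208 mm tall and there are 9 of them, so the total rise is 9 × 208 = 1872 mm.


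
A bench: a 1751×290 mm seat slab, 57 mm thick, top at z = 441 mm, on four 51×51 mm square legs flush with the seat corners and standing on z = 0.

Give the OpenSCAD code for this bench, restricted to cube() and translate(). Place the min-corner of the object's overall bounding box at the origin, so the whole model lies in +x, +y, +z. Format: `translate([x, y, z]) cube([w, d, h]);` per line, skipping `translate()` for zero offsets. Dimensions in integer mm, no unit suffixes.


translate([0, 0, 384]) cube([1751, 290, 57]);
cube([51, 51, 384]);
translate([0, 239, 0]) cube([51, 51, 384]);
translate([1700, 0, 0]) cube([51, 51, 384]);
translate([1700, 239, 0]) cube([51, 51, 384]);


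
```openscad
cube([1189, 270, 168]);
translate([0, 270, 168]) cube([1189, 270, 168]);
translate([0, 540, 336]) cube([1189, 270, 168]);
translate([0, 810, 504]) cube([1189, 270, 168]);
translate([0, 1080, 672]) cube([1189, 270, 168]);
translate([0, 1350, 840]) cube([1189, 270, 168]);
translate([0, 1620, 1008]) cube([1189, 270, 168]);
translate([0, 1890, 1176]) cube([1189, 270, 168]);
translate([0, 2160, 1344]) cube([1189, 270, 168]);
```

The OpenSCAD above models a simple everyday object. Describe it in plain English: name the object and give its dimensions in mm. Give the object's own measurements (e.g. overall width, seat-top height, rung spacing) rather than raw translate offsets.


A straight staircase of 9 solid steps. Each step is 1189 mm wide (x), 270 mm deep (y, the going) and 168 mm tall (the rise). The first step rests on the floor; each subsequent step sits one going further in +y and one rise higher in +z, directly behind and above the previous step with no overlap.


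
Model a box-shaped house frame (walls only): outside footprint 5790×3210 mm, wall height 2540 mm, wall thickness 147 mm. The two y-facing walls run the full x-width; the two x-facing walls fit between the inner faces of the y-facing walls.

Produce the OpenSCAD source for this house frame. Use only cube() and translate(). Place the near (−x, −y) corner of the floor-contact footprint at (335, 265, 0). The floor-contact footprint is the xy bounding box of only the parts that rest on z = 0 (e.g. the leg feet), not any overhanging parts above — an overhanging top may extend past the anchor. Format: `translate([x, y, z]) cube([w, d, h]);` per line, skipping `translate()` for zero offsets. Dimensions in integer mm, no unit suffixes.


translate([335, 265, 0]) cube([5790, 147, 2540]);
translate([335, 3328, 0]) cube([5790, 147, 2540]);
translate([335, 412, 0]) cube([147, 2916, 2540]);
translate([5978, 412, 0]) cube([147, 2916, 2540]);


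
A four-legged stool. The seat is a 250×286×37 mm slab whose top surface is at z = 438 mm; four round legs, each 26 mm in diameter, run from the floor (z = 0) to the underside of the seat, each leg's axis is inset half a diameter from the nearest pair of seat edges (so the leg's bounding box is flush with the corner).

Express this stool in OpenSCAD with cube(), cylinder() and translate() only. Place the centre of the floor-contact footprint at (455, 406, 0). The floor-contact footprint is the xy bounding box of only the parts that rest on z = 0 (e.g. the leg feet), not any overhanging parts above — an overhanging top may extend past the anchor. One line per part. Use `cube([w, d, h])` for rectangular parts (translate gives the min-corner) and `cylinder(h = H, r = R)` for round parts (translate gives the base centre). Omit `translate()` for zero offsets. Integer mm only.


// leg_h = 438 - 37 = 401
translate([330, 263, 401]) cube([250, 286, 37]);
translate([343, 276, 0]) cylinder(h = 401, r = 13);
translate([567, 276, 0]) cylinder(h = 401, r = 13);
translate([343, 536, 0]) cylinder(h = 401, r = 13);
translate([567, 536, 0]) cylinder(h = 401, r = 13);


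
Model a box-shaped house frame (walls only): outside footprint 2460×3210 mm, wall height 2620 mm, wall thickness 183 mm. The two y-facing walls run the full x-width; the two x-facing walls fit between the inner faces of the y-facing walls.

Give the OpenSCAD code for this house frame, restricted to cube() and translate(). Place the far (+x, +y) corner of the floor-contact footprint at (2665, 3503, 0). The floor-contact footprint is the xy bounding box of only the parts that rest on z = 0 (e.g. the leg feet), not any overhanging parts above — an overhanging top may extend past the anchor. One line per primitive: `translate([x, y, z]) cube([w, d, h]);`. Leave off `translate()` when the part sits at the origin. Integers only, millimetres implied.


translate([205, 293, 0]) cube([2460, 183, 2620]);
translate([205, 3320, 0]) cube([2460, 183, 2620]);
translate([205, 476, 0]) cube([183, 2844, 2620]);
translate([2482, 476, 0]) cube([183, 2844, 2620]);


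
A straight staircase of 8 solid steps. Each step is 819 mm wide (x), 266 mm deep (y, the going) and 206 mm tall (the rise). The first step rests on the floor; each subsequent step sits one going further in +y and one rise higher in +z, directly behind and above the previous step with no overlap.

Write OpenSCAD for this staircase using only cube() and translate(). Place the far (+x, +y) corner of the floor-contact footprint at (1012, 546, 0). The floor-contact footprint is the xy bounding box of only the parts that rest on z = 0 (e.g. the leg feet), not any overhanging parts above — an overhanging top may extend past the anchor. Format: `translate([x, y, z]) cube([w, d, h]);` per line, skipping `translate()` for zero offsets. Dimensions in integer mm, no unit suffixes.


translate([193, 280, 0]) cube([819, 266, 206]);
translate([193, 546, 206]) cube([819, 266, 206]);
translate([193, 812, 412]) cube([819, 266, 206]);
translate([193, 1078, 618]) cube([819, 266, 206]);
translate([193, 1344, 824]) cube([819, 266, 206]);
translate([193, 1610, 1030]) cube([819, 266, 206]);
translate([193, 1876, 1236]) cube([819, 266, 206]);
translate([193, 2142, 1442]) cube([819, 266, 206]);


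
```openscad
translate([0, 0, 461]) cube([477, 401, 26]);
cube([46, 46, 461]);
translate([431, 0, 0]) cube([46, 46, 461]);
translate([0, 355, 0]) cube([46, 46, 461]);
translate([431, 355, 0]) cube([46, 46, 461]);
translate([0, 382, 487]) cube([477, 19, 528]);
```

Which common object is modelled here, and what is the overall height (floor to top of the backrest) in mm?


A chair. The overall height is 1015 mm.

A slab on four corner posts with a tall panel at the back — a chair. The seat slab sits at z = 461 with thickness 26, and the 528 mm backrest starts at the seat top, so the overall height is 461 + 26 + 528 = 1015 mm.


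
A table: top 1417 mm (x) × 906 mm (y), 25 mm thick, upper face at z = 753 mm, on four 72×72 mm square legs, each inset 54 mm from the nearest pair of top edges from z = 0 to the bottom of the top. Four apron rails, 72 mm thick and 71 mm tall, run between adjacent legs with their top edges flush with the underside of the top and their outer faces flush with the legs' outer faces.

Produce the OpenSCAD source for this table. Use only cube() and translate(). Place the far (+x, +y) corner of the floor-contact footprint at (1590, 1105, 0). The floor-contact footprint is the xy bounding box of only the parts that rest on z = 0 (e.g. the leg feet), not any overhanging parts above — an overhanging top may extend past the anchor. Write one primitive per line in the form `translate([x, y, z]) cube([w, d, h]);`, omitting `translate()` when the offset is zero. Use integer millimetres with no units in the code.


translate([227, 253, 728]) cube([1417, 906, 25]);
translate([281, 307, 0]) cube([72, 72, 728]);
translate([1518, 307, 0]) cube([72, 72, 728]);
translate([281, 1033, 0]) cube([72, 72, 728]);
translate([1518, 1033, 0]) cube([72, 72, 728]);
translate([353, 307, 657]) cube([1165, 72, 71]);
translate([353, 1033, 657]) cube([1165, 72, 71]);
translate([281, 379, 657]) cube([72, 654, 71]);
translate([1518, 379, 657]) cube([72, 654, 71]);


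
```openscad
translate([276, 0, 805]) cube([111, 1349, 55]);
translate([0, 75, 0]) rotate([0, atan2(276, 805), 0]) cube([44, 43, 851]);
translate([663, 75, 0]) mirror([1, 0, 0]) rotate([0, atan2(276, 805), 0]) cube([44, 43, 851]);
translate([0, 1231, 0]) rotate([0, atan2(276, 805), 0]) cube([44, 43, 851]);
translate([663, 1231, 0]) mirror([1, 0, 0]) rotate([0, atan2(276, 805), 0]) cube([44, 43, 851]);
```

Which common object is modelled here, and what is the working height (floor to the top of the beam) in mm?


A sawhorse. The overall height is 860 mm.

A beam across two mirrored pairs of raked legs — a sawhorse. The beam's underside is at z = 805 (matching the legs' vertical rise in atan2(276, 805)) and the beam is 55 mm tall, so its top is at 805 + 55 = 860 mm. The raked legs top out at the beam's underside, so that is the highest point.


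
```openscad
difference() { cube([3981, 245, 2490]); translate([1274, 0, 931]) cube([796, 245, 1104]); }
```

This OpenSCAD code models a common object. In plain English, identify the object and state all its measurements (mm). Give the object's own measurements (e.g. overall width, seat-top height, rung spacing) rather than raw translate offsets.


A wall 3981 mm long (x), 245 mm thick (y), 2490 mm tall, with a rectangular window opening cut through it. The opening is 796 mm wide and 1104 mm tall; its sill is at z = 931 mm and its near (−x) edge is 1274 mm from the wall's −x end. The opening passes through the full wall thickness.


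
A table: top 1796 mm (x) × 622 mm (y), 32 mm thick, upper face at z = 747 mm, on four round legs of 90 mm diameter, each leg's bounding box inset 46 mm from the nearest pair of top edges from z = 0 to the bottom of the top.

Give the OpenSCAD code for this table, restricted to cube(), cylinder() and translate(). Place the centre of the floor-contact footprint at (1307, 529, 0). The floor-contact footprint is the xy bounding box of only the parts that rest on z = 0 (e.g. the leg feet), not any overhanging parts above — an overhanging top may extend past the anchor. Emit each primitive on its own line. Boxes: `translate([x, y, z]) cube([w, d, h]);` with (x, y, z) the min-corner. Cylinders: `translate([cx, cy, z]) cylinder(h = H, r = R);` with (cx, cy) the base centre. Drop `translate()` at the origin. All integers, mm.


translate([409, 218, 715]) cube([1796, 622, 32]);
translate([500, 309, 0]) cylinder(h = 715, r = 45);
translate([2114, 309, 0]) cylinder(h = 715, r = 45);
translate([500, 749, 0]) cylinder(h = 715, r = 45);
translate([2114, 749, 0]) cylinder(h = 715, r = 45);


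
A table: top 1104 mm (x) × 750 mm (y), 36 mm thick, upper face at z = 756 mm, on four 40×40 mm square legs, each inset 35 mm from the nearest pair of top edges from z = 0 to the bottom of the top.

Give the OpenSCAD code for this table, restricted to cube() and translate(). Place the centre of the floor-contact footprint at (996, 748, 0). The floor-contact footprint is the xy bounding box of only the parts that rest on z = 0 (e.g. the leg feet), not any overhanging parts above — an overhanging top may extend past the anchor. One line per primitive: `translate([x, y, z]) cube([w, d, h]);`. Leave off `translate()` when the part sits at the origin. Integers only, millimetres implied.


translate([444, 373, 720]) cube([1104, 750, 36]);
translate([479, 408, 0]) cube([40, 40, 720]);
translate([1473, 408, 0]) cube([40, 40, 720]);
translate([479, 1048, 0]) cube([40, 40, 720]);
translate([1473, 1048, 0]) cube([40, 40, 720]);


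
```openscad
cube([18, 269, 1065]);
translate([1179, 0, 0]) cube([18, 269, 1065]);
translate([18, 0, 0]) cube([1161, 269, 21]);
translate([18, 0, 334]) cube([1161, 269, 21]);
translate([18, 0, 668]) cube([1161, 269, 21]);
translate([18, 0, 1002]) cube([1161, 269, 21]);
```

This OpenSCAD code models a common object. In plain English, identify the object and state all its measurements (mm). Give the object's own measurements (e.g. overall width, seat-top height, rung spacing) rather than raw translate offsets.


An open bookshelf. Two side panels, each 18 mm thick, 269 mm deep and 1065 mm tall, stand 1197 mm apart (outside-to-outside). Between them sit 4 shelves, each 21 mm thick and 269 mm deep, spanning the full gap between the sides. The bottom shelf rests on the floor (its underside at z = 0) and the clear gap between one shelf's top and the next shelf's underside is 313 mm.


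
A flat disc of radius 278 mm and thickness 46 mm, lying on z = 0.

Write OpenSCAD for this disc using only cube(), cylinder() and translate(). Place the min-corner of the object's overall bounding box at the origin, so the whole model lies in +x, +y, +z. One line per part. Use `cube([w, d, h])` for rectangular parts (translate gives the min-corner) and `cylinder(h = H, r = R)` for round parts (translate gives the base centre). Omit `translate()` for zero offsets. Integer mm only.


translate([278, 278, 0]) cylinder(h = 46, r = 278);


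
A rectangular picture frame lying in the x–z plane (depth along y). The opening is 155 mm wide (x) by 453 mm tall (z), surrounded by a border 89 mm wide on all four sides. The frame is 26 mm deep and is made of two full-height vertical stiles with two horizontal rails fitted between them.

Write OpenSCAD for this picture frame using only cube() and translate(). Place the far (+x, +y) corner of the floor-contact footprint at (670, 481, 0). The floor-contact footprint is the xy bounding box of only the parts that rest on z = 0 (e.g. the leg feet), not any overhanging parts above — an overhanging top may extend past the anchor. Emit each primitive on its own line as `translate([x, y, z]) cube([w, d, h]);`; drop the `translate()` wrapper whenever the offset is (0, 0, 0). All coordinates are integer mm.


translate([337, 455, 0]) cube([89, 26, 631]);
translate([581, 455, 0]) cube([89, 26, 631]);
translate([426, 455, 0]) cube([155, 26, 89]);
translate([426, 455, 542]) cube([155, 26, 89]);


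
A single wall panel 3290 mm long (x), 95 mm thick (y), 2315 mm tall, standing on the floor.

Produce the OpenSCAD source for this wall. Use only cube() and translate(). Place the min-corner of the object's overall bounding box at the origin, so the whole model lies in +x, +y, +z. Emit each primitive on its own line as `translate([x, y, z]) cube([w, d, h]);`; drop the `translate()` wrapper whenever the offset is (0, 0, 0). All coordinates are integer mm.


cube([3290, 95, 2315]);
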